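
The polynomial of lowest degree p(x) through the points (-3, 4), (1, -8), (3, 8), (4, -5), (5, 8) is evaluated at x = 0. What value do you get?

-1401/28

Using Newton's divided-difference form:
p[-3,1] = (-8 - 4) / (1 - (-3)) = -3
p[1,3] = (8 - (-8)) / (3 - 1) = 8
p[3,4] = (-5 - 8) / (4 - 3) = -13
p[4,5] = (8 - (-5)) / (5 - 4) = 13
p[-3,1,3] = (8 - (-3)) / (3 - (-3)) = 11/6
p[1,3,4] = (-13 - 8) / (4 - 1) = -7
p[3,4,5] = (13 - (-13)) / (5 - 3) = 13
p[-3,1,3,4] = (-7 - 11/6) / (4 - (-3)) = -53/42
p[1,3,4,5] = (13 - (-7)) / (5 - 1) = 5
p[-3,1,3,4,5] = (5 - (-53/42)) / (5 - (-3)) = 263/336
p(0) = 4 + (-3)·(3) + (11/6)·(3)·(-1) + (-53/42)·(3)·(-1)·(-3) + (263/336)·(3)·(-1)·(-3)·(-4) = -1401/28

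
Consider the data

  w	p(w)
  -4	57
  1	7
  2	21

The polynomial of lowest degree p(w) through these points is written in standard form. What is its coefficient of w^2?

4

The leading coefficient equals the top divided difference p[-4,1,2].
p[-4,1] = (7 - 57) / (1 - (-4)) = -10
p[1,2] = (21 - 7) / (2 - 1) = 14
p[-4,1,2] = (14 - (-10)) / (2 - (-4)) = 4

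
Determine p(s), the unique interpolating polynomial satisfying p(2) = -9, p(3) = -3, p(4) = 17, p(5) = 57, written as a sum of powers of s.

p(s) = s^3 - 2s^2 - 3s - 3

Newton's divided differences:
p[2,3] = (-3 - (-9)) / (3 - 2) = 6
p[3,4] = (17 - (-3)) / (4 - 3) = 20
p[4,5] = (57 - 17) / (5 - 4) = 40
p[2,3,4] = (20 - 6) / (4 - 2) = 7
p[3,4,5] = (40 - 20) / (5 - 3) = 10
p[2,3,4,5] = (10 - 7) / (5 - 2) = 1
p(s) = -9 + 6·(s - 2) + 7·(s - 2)(s - 3) + 1·(s - 2)(s - 3)(s - 4)
Expanding: p(s) = s^3 - 2s^2 - 3s - 3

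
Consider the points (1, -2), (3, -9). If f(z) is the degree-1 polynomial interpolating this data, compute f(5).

L_0(5) = (2)/[(-2)] = -1
L_1(5) = (4)/[(2)] = 2
Sum: (-2)·(-1) + (-9)·(2) = -16

-16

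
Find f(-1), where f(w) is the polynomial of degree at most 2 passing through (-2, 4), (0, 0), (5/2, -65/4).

Evaluate each Lagrange basis at w = -1:
L_0(-1) = (-1)·(-7/2)/[(-2)·(-9/2)] = 7/18
L_1(-1) = (1)·(-7/2)/[(2)·(-5/2)] = 7/10
L_2(-1) = (1)·(-1)/[(9/2)·(5/2)] = -4/45
Sum: 4·(7/18) + 0 + (-65/4)·(-4/45) = 3

3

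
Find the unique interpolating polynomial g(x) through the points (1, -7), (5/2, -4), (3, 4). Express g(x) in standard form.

L_0(x) = (x - 5/2)(x - 3) / [3] = (1/3)x^2 - (11/6)x + 5/2
L_1(x) = (x - 1)(x - 3) / [-3/4] = -(4/3)x^2 + (16/3)x - 4
L_2(x) = (x - 1)(x - 5/2) / [1] = x^2 - (7/2)x + 5/2
g(x) = (-7)·L_0 + (-4)·L_1 + 4·L_2
  (-7)·L_0(x) = -(7/3)x^2 + (77/6)x - 35/2
  (-4)·L_1(x) = (16/3)x^2 - (64/3)x + 16
  4·L_2(x) = 4x^2 - 14x + 10
Adding term by term: 7x^2 - (45/2)x + 17/2

g(x) = 7x^2 - (45/2)x + 17/2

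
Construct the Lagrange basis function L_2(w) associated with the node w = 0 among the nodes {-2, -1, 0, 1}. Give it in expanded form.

L_2(w) = -(1/2)w^3 - w^2 + (1/2)w + 1

L_2(w) = (w + 2)(w + 1)(w - 1) / [(2)·(1)·(-1)]
       = (w^3 + 2w^2 - w - 2) / (-2)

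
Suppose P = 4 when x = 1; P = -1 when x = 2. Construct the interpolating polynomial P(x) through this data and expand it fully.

L_0(x) = (x - 2) / [-1] = -x + 2
L_1(x) = (x - 1) / [1] = x - 1
P(x) = 4·L_0 + (-1)·L_1
  4·L_0(x) = -4x + 8
  (-1)·L_1(x) = -x + 1
Adding term by term: -5x + 9

P(x) = -5x + 9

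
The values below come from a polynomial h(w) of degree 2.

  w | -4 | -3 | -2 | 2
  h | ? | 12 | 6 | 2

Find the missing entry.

20

The 3 known values determine h uniquely (degree ≤ 2).
Evaluate each Lagrange basis at w = -4:
L_0(-4) = (-2)·(-6)/[(-1)·(-5)] = 12/5
L_1(-4) = (-1)·(-6)/[(1)·(-4)] = -3/2
L_2(-4) = (-1)·(-2)/[(5)·(4)] = 1/10
Sum: 12·(12/5) + 6·(-3/2) + 2·(1/10) = 20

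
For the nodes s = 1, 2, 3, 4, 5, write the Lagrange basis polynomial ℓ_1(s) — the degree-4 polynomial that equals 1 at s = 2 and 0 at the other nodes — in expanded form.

ℓ_1(s) = -(1/6)s^4 + (13/6)s^3 - (59/6)s^2 + (107/6)s - 10

ℓ_1(s) = (s - 1)(s - 3)(s - 4)(s - 5) / [(1)·(-1)·(-2)·(-3)]
       = (s^4 - 13s^3 + 59s^2 - 107s + 60) / (-6)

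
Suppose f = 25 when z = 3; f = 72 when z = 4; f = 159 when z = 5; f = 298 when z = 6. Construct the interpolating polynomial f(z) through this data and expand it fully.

L_0(z) = (z - 4)(z - 5)(z - 6) / [-6] = -(1/6)z^3 + (5/2)z^2 - (37/3)z + 20
L_1(z) = (z - 3)(z - 5)(z - 6) / [2] = (1/2)z^3 - 7z^2 + (63/2)z - 45
L_2(z) = (z - 3)(z - 4)(z - 6) / [-2] = -(1/2)z^3 + (13/2)z^2 - 27z + 36
L_3(z) = (z - 3)(z - 4)(z - 5) / [6] = (1/6)z^3 - 2z^2 + (47/6)z - 10
f(z) = 25·L_0 + 72·L_1 + 159·L_2 + 298·L_3
  25·L_0(z) = -(25/6)z^3 + (125/2)z^2 - (925/3)z + 500
  72·L_1(z) = 36z^3 - 504z^2 + 2268z - 3240
  159·L_2(z) = -(159/2)z^3 + (2067/2)z^2 - 4293z + 5724
  298·L_3(z) = (149/3)z^3 - 596z^2 + (7003/3)z - 2980
Adding term by term: 2z^3 - 4z^2 + z + 4

f(z) = 2z^3 - 4z^2 + z + 4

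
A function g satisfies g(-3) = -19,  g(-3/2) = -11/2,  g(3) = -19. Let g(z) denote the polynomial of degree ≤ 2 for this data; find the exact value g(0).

-1

L_0(0) = (3/2)·(-3)/[(-3/2)·(-6)] = -1/2
L_1(0) = (3)·(-3)/[(3/2)·(-9/2)] = 4/3
L_2(0) = (3)·(3/2)/[(6)·(9/2)] = 1/6
Sum: (-19)·(-1/2) + (-11/2)·(4/3) + (-19)·(1/6) = -1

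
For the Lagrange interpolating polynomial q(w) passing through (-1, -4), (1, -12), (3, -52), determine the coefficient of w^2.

-4

L_0(w) = (w - 1)(w - 3) / [8] = (1/8)w^2 - (1/2)w + 3/8
L_1(w) = (w + 1)(w - 3) / [-4] = -(1/4)w^2 + (1/2)w + 3/4
L_2(w) = (w + 1)(w - 1) / [8] = (1/8)w^2 - 1/8
q(w) = (-4)·L_0 + (-12)·L_1 + (-52)·L_2
Only the coefficient of w^2 is needed; take it from each L_i and combine:
(-4)·(1/8) + (-12)·(-1/4) + (-52)·(1/8) = -4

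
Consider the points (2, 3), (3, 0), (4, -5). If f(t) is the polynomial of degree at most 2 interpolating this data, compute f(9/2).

Evaluate each Lagrange basis at t = 9/2:
L_0(9/2) = (3/2)·(1/2)/[(-1)·(-2)] = 3/8
L_1(9/2) = (5/2)·(1/2)/[(1)·(-1)] = -5/4
L_2(9/2) = (5/2)·(3/2)/[(2)·(1)] = 15/8
Sum: 3·(3/8) + 0 + (-5)·(15/8) = -33/4

-33/4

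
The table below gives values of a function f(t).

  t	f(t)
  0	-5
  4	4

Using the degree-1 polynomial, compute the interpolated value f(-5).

-65/4

Evaluate each Lagrange basis at t = -5:
L_0(-5) = (-9)/[(-4)] = 9/4
L_1(-5) = (-5)/[(4)] = -5/4
Sum: (-5)·(9/4) + 4·(-5/4) = -65/4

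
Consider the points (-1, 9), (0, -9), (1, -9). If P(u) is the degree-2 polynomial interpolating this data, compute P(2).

Using Newton's divided-difference form:
P[-1,0] = (-9 - 9) / (0 - (-1)) = -18
P[0,1] = (-9 - (-9)) / (1 - 0) = 0
P[-1,0,1] = (0 - (-18)) / (1 - (-1)) = 9
P(2) = 9 + (-18)·(3) + 9·(3)·(2) = 9

9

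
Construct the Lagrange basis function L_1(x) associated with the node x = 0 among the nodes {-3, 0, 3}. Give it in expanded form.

L_1(x) = -(1/9)x^2 + 1

L_1(x) = (x + 3)(x - 3) / [(3)·(-3)]
       = (x^2 - 9) / (-9)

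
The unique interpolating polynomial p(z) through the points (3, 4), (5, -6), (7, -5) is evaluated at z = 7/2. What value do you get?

L_0(7/2) = (-3/2)·(-7/2)/[(-2)·(-4)] = 21/32
L_1(7/2) = (1/2)·(-7/2)/[(2)·(-2)] = 7/16
L_2(7/2) = (1/2)·(-3/2)/[(4)·(2)] = -3/32
Sum: 4·(21/32) + (-6)·(7/16) + (-5)·(-3/32) = 15/32

15/32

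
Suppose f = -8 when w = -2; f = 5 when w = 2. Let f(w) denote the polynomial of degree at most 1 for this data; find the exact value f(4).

23/2

Evaluate each Lagrange basis at w = 4:
L_0(4) = (2)/[(-4)] = -1/2
L_1(4) = (6)/[(4)] = 3/2
Sum: (-8)·(-1/2) + 5·(3/2) = 23/2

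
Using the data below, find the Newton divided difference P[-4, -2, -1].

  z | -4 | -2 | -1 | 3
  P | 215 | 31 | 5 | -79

22

P[-4,-2] = (31 - 215) / (-2 - (-4)) = -92
P[-2,-1] = (5 - 31) / (-1 - (-2)) = -26
P[-4,-2,-1] = (-26 - (-92)) / (-1 - (-4)) = 22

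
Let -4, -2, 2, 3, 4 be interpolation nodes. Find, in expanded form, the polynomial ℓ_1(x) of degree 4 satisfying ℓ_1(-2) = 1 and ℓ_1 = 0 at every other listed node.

ℓ_1(x) = -(1/240)x^4 + (1/48)x^3 + (1/24)x^2 - (1/3)x + 2/5

ℓ_1(x) = (x + 4)(x - 2)(x - 3)(x - 4) / [(2)·(-4)·(-5)·(-6)]
       = (x^4 - 5x^3 - 10x^2 + 80x - 96) / (-240)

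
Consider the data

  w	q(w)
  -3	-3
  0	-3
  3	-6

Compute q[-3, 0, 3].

q[-3,0] = (-3 - (-3)) / (0 - (-3)) = 0
q[0,3] = (-6 - (-3)) / (3 - 0) = -1
q[-3,0,3] = (-1 - 0) / (3 - (-3)) = -1/6

-1/6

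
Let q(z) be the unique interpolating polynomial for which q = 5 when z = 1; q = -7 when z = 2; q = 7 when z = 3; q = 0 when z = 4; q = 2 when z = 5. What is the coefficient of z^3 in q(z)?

L_0(z) = (z - 2)(z - 3)(z - 4)(z - 5) / [24] = (1/24)z^4 - (7/12)z^3 + (71/24)z^2 - (77/12)z + 5
L_1(z) = (z - 1)(z - 3)(z - 4)(z - 5) / [-6] = -(1/6)z^4 + (13/6)z^3 - (59/6)z^2 + (107/6)z - 10
L_2(z) = (z - 1)(z - 2)(z - 4)(z - 5) / [4] = (1/4)z^4 - 3z^3 + (49/4)z^2 - (39/2)z + 10
L_3(z) = (z - 1)(z - 2)(z - 3)(z - 5) / [-6] = -(1/6)z^4 + (11/6)z^3 - (41/6)z^2 + (61/6)z - 5
L_4(z) = (z - 1)(z - 2)(z - 3)(z - 4) / [24] = (1/24)z^4 - (5/12)z^3 + (35/24)z^2 - (25/12)z + 1
q(z) = 5·L_0 + (-7)·L_1 + 7·L_2 + 0·L_3 + 2·L_4
Only the coefficient of z^3 is needed; take it from each L_i and combine:
5·(-7/12) + (-7)·(13/6) + 7·(-3) + 0·(11/6) + 2·(-5/12) = -479/12

-479/12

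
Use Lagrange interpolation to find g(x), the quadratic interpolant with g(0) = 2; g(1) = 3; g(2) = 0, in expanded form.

L_0(x) = (x - 1)(x - 2) / [2] = (1/2)x^2 - (3/2)x + 1
L_1(x) = x(x - 2) / [-1] = -x^2 + 2x
L_2(x) = x(x - 1) / [2] = (1/2)x^2 - (1/2)x
g(x) = 2·L_0 + 3·L_1 + 0·L_2
  2·L_0(x) = x^2 - 3x + 2
  3·L_1(x) = -3x^2 + 6x
  0·L_2(x) = 0
Adding term by term: -2x^2 + 3x + 2

g(x) = -2x^2 + 3x + 2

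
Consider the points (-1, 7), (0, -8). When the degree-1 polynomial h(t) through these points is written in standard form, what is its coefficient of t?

The leading coefficient equals the top divided difference h[-1,0].
h[-1,0] = (-8 - 7) / (0 - (-1)) = -15

-15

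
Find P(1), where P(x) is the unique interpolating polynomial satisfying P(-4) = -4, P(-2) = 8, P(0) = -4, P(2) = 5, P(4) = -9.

-187/128

L_0(1) = (3)·(1)·(-1)·(-3)/[(-2)·(-4)·(-6)·(-8)] = 3/128
L_1(1) = (5)·(1)·(-1)·(-3)/[(2)·(-2)·(-4)·(-6)] = -5/32
L_2(1) = (5)·(3)·(-1)·(-3)/[(4)·(2)·(-2)·(-4)] = 45/64
L_3(1) = (5)·(3)·(1)·(-3)/[(6)·(4)·(2)·(-2)] = 15/32
L_4(1) = (5)·(3)·(1)·(-1)/[(8)·(6)·(4)·(2)] = -5/128
Sum: (-4)·(3/128) + 8·(-5/32) + (-4)·(45/64) + 5·(15/32) + (-9)·(-5/128) = -187/128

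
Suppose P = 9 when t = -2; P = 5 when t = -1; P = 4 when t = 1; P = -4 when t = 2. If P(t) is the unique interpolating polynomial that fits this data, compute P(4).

-125/2

Evaluate each Lagrange basis at t = 4:
L_0(4) = (5)·(3)·(2)/[(-1)·(-3)·(-4)] = -5/2
L_1(4) = (6)·(3)·(2)/[(1)·(-2)·(-3)] = 6
L_2(4) = (6)·(5)·(2)/[(3)·(2)·(-1)] = -10
L_3(4) = (6)·(5)·(3)/[(4)·(3)·(1)] = 15/2
Sum: 9·(-5/2) + 5·(6) + 4·(-10) + (-4)·(15/2) = -125/2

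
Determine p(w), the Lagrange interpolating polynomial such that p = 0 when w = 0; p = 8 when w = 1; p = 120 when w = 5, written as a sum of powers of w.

Build the Lagrange basis polynomials:
L_0(w) = (w - 1)(w - 5) / [5] = (1/5)w^2 - (6/5)w + 1
L_1(w) = w(w - 5) / [-4] = -(1/4)w^2 + (5/4)w
L_2(w) = w(w - 1) / [20] = (1/20)w^2 - (1/20)w
p(w) = 0·L_0 + 8·L_1 + 120·L_2
  0·L_0(w) = 0
  8·L_1(w) = -2w^2 + 10w
  120·L_2(w) = 6w^2 - 6w
Adding term by term: 4w^2 + 4w

p(w) = 4w^2 + 4w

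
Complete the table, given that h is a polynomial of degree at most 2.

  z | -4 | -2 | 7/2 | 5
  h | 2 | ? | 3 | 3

328/135

The 3 known values determine h uniquely (degree ≤ 2).
Evaluate each Lagrange basis at z = -2:
L_0(-2) = (-11/2)·(-7)/[(-15/2)·(-9)] = 77/135
L_1(-2) = (2)·(-7)/[(15/2)·(-3/2)] = 56/45
L_2(-2) = (2)·(-11/2)/[(9)·(3/2)] = -22/27
Sum: 2·(77/135) + 3·(56/45) + 3·(-22/27) = 328/135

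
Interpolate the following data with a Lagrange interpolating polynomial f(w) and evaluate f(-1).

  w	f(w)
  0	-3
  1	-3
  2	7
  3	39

Evaluate each Lagrange basis at w = -1:
L_0(-1) = (-2)·(-3)·(-4)/[(-1)·(-2)·(-3)] = 4
L_1(-1) = (-1)·(-3)·(-4)/[(1)·(-1)·(-2)] = -6
L_2(-1) = (-1)·(-2)·(-4)/[(2)·(1)·(-1)] = 4
L_3(-1) = (-1)·(-2)·(-3)/[(3)·(2)·(1)] = -1
Sum: (-3)·(4) + (-3)·(-6) + 7·(4) + 39·(-1) = -5

-5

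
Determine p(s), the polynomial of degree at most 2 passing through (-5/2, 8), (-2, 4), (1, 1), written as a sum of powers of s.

p(s) = 2s^2 + s - 2

Newton's divided differences:
p[-5/2,-2] = (4 - 8) / (-2 - (-5/2)) = -8
p[-2,1] = (1 - 4) / (1 - (-2)) = -1
p[-5/2,-2,1] = (-1 - (-8)) / (1 - (-5/2)) = 2
p(s) = 8 + (-8)·(s + 5/2) + 2·(s + 5/2)(s + 2)
Expanding: p(s) = 2s^2 + s - 2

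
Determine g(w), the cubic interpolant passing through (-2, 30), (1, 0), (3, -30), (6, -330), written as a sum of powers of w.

Build the Lagrange basis polynomials:
L_0(w) = (w - 1)(w - 3)(w - 6) / [-120] = -(1/120)w^3 + (1/12)w^2 - (9/40)w + 3/20
L_1(w) = (w + 2)(w - 3)(w - 6) / [30] = (1/30)w^3 - (7/30)w^2 + 6/5
L_2(w) = (w + 2)(w - 1)(w - 6) / [-30] = -(1/30)w^3 + (1/6)w^2 + (4/15)w - 2/5
L_3(w) = (w + 2)(w - 1)(w - 3) / [120] = (1/120)w^3 - (1/60)w^2 - (1/24)w + 1/20
g(w) = 30·L_0 + 0·L_1 + (-30)·L_2 + (-330)·L_3
  30·L_0(w) = -(1/4)w^3 + (5/2)w^2 - (27/4)w + 9/2
  0·L_1(w) = 0
  (-30)·L_2(w) = w^3 - 5w^2 - 8w + 12
  (-330)·L_3(w) = -(11/4)w^3 + (11/2)w^2 + (55/4)w - 33/2
Adding term by term: -2w^3 + 3w^2 - w

g(w) = -2w^3 + 3w^2 - w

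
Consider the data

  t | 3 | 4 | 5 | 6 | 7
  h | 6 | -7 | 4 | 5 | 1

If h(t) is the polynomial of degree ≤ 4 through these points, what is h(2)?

L_0(2) = (-2)·(-3)·(-4)·(-5)/[(-1)·(-2)·(-3)·(-4)] = 5
L_1(2) = (-1)·(-3)·(-4)·(-5)/[(1)·(-1)·(-2)·(-3)] = -10
L_2(2) = (-1)·(-2)·(-4)·(-5)/[(2)·(1)·(-1)·(-2)] = 10
L_3(2) = (-1)·(-2)·(-3)·(-5)/[(3)·(2)·(1)·(-1)] = -5
L_4(2) = (-1)·(-2)·(-3)·(-4)/[(4)·(3)·(2)·(1)] = 1
Sum: 6·(5) + (-7)·(-10) + 4·(10) + 5·(-5) + 1·(1) = 116

116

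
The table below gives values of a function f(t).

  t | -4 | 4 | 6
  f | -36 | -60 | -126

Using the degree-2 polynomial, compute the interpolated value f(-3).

-18

L_0(-3) = (-7)·(-9)/[(-8)·(-10)] = 63/80
L_1(-3) = (1)·(-9)/[(8)·(-2)] = 9/16
L_2(-3) = (1)·(-7)/[(10)·(2)] = -7/20
Sum: (-36)·(63/80) + (-60)·(9/16) + (-126)·(-7/20) = -18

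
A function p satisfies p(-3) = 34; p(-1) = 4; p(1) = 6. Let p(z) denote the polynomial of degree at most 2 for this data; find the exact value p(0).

1

L_0(0) = (1)·(-1)/[(-2)·(-4)] = -1/8
L_1(0) = (3)·(-1)/[(2)·(-2)] = 3/4
L_2(0) = (3)·(1)/[(4)·(2)] = 3/8
Sum: 34·(-1/8) + 4·(3/4) + 6·(3/8) = 1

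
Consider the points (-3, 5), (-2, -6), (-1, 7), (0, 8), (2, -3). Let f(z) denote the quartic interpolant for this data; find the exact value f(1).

-28/5

Using Newton's divided-difference form:
f[-3,-2] = (-6 - 5) / (-2 - (-3)) = -11
f[-2,-1] = (7 - (-6)) / (-1 - (-2)) = 13
f[-1,0] = (8 - 7) / (0 - (-1)) = 1
f[0,2] = (-3 - 8) / (2 - 0) = -11/2
f[-3,-2,-1] = (13 - (-11)) / (-1 - (-3)) = 12
f[-2,-1,0] = (1 - 13) / (0 - (-2)) = -6
f[-1,0,2] = (-11/2 - 1) / (2 - (-1)) = -13/6
f[-3,-2,-1,0] = (-6 - 12) / (0 - (-3)) = -6
f[-2,-1,0,2] = (-13/6 - (-6)) / (2 - (-2)) = 23/24
f[-3,-2,-1,0,2] = (23/24 - (-6)) / (2 - (-3)) = 167/120
f(1) = 5 + (-11)·(4) + 12·(4)·(3) + (-6)·(4)·(3)·(2) + (167/120)·(4)·(3)·(2)·(1) = -28/5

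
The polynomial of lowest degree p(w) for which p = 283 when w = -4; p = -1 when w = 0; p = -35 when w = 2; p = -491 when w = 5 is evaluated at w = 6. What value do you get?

-847

Using Newton's divided-difference form:
p[-4,0] = (-1 - 283) / (0 - (-4)) = -71
p[0,2] = (-35 - (-1)) / (2 - 0) = -17
p[2,5] = (-491 - (-35)) / (5 - 2) = -152
p[-4,0,2] = (-17 - (-71)) / (2 - (-4)) = 9
p[0,2,5] = (-152 - (-17)) / (5 - 0) = -27
p[-4,0,2,5] = (-27 - 9) / (5 - (-4)) = -4
p(6) = 283 + (-71)·(10) + 9·(10)·(6) + (-4)·(10)·(6)·(4) = -847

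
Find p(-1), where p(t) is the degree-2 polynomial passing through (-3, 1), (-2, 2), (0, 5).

10/3

Evaluate each Lagrange basis at t = -1:
L_0(-1) = (1)·(-1)/[(-1)·(-3)] = -1/3
L_1(-1) = (2)·(-1)/[(1)·(-2)] = 1
L_2(-1) = (2)·(1)/[(3)·(2)] = 1/3
Sum: 1·(-1/3) + 2·(1) + 5·(1/3) = 10/3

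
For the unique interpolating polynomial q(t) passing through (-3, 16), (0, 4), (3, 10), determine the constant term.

L_0(t) = t(t - 3) / [18] = (1/18)t^2 - (1/6)t
L_1(t) = (t + 3)(t - 3) / [-9] = -(1/9)t^2 + 1
L_2(t) = (t + 3)t / [18] = (1/18)t^2 + (1/6)t
q(t) = 16·L_0 + 4·L_1 + 10·L_2
Only the constant term is needed; take it from each L_i and combine:
16·(0) + 4·(1) + 10·(0) = 4

4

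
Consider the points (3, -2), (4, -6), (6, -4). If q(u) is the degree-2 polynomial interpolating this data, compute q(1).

Evaluate each Lagrange basis at u = 1:
L_0(1) = (-3)·(-5)/[(-1)·(-3)] = 5
L_1(1) = (-2)·(-5)/[(1)·(-2)] = -5
L_2(1) = (-2)·(-3)/[(3)·(2)] = 1
Sum: (-2)·(5) + (-6)·(-5) + (-4)·(1) = 16

16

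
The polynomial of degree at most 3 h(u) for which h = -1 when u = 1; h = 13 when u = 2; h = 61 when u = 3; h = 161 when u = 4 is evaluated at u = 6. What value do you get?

Using Newton's divided-difference form:
h[1,2] = (13 - (-1)) / (2 - 1) = 14
h[2,3] = (61 - 13) / (3 - 2) = 48
h[3,4] = (161 - 61) / (4 - 3) = 100
h[1,2,3] = (48 - 14) / (3 - 1) = 17
h[2,3,4] = (100 - 48) / (4 - 2) = 26
h[1,2,3,4] = (26 - 17) / (4 - 1) = 3
h(6) = -1 + 14·(5) + 17·(5)·(4) + 3·(5)·(4)·(3) = 589

589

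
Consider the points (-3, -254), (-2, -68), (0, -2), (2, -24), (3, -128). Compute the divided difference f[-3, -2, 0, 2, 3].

-2

f[-3,-2] = (-68 - (-254)) / (-2 - (-3)) = 186
f[-2,0] = (-2 - (-68)) / (0 - (-2)) = 33
f[0,2] = (-24 - (-2)) / (2 - 0) = -11
f[2,3] = (-128 - (-24)) / (3 - 2) = -104
f[-3,-2,0] = (33 - 186) / (0 - (-3)) = -51
f[-2,0,2] = (-11 - 33) / (2 - (-2)) = -11
f[0,2,3] = (-104 - (-11)) / (3 - 0) = -31
f[-3,-2,0,2] = (-11 - (-51)) / (2 - (-3)) = 8
f[-2,0,2,3] = (-31 - (-11)) / (3 - (-2)) = -4
f[-3,-2,0,2,3] = (-4 - 8) / (3 - (-3)) = -2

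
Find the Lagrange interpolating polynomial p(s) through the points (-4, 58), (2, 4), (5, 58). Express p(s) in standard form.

p(s) = 3s^2 - 3s - 2

L_0(s) = (s - 2)(s - 5) / [54] = (1/54)s^2 - (7/54)s + 5/27
L_1(s) = (s + 4)(s - 5) / [-18] = -(1/18)s^2 + (1/18)s + 10/9
L_2(s) = (s + 4)(s - 2) / [27] = (1/27)s^2 + (2/27)s - 8/27
p(s) = 58·L_0 + 4·L_1 + 58·L_2
  58·L_0(s) = (29/27)s^2 - (203/27)s + 290/27
  4·L_1(s) = -(2/9)s^2 + (2/9)s + 40/9
  58·L_2(s) = (58/27)s^2 + (116/27)s - 464/27
Adding term by term: 3s^2 - 3s - 2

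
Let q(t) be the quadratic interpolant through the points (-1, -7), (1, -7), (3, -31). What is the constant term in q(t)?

Build the Lagrange basis polynomials:
L_0(t) = (t - 1)(t - 3) / [8] = (1/8)t^2 - (1/2)t + 3/8
L_1(t) = (t + 1)(t - 3) / [-4] = -(1/4)t^2 + (1/2)t + 3/4
L_2(t) = (t + 1)(t - 1) / [8] = (1/8)t^2 - 1/8
q(t) = (-7)·L_0 + (-7)·L_1 + (-31)·L_2
Only the constant term is needed; take it from each L_i and combine:
(-7)·(3/8) + (-7)·(3/4) + (-31)·(-1/8) = -4

-4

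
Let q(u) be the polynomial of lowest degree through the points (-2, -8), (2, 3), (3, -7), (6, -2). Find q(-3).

Evaluate each Lagrange basis at u = -3:
L_0(-3) = (-5)·(-6)·(-9)/[(-4)·(-5)·(-8)] = 27/16
L_1(-3) = (-1)·(-6)·(-9)/[(4)·(-1)·(-4)] = -27/8
L_2(-3) = (-1)·(-5)·(-9)/[(5)·(1)·(-3)] = 3
L_3(-3) = (-1)·(-5)·(-6)/[(8)·(4)·(3)] = -5/16
Sum: (-8)·(27/16) + 3·(-27/8) + (-7)·(3) + (-2)·(-5/16) = -44

-44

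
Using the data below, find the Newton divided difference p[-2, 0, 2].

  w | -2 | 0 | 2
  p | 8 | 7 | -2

p[-2,0] = (7 - 8) / (0 - (-2)) = -1/2
p[0,2] = (-2 - 7) / (2 - 0) = -9/2
p[-2,0,2] = (-9/2 - (-1/2)) / (2 - (-2)) = -1

-1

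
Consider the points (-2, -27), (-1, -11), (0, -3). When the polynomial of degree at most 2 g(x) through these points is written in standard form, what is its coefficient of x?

L_0(x) = (x + 1)x / [2] = (1/2)x^2 + (1/2)x
L_1(x) = (x + 2)x / [-1] = -x^2 - 2x
L_2(x) = (x + 2)(x + 1) / [2] = (1/2)x^2 + (3/2)x + 1
g(x) = (-27)·L_0 + (-11)·L_1 + (-3)·L_2
Only the coefficient of x is needed; take it from each L_i and combine:
(-27)·(1/2) + (-11)·(-2) + (-3)·(3/2) = 4

4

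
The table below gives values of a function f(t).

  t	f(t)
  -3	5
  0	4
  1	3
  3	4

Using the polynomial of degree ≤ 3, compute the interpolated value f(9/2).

L_0(9/2) = (9/2)·(7/2)·(3/2)/[(-3)·(-4)·(-6)] = -21/64
L_1(9/2) = (15/2)·(7/2)·(3/2)/[(3)·(-1)·(-3)] = 35/8
L_2(9/2) = (15/2)·(9/2)·(3/2)/[(4)·(1)·(-2)] = -405/64
L_3(9/2) = (15/2)·(9/2)·(7/2)/[(6)·(3)·(2)] = 105/32
Sum: 5·(-21/64) + 4·(35/8) + 3·(-405/64) + 4·(105/32) = 10

10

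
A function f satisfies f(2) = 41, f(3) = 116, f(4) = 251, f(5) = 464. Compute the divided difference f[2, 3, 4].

30

f[2,3] = (116 - 41) / (3 - 2) = 75
f[3,4] = (251 - 116) / (4 - 3) = 135
f[2,3,4] = (135 - 75) / (4 - 2) = 30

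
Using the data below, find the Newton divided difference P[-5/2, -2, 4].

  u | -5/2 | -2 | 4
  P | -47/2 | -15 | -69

-4

P[-5/2,-2] = (-15 - (-47/2)) / (-2 - (-5/2)) = 17
P[-2,4] = (-69 - (-15)) / (4 - (-2)) = -9
P[-5/2,-2,4] = (-9 - 17) / (4 - (-5/2)) = -4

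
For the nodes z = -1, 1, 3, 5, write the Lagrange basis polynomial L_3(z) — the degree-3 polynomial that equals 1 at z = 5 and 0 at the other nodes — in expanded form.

L_3(z) = (z + 1)(z - 1)(z - 3) / [(6)·(4)·(2)]
       = (z^3 - 3z^2 - z + 3) / (48)

L_3(z) = (1/48)z^3 - (1/16)z^2 - (1/48)z + 1/16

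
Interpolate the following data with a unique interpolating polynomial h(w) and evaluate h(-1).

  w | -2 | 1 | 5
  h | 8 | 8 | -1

121/14

L_0(-1) = (-2)·(-6)/[(-3)·(-7)] = 4/7
L_1(-1) = (1)·(-6)/[(3)·(-4)] = 1/2
L_2(-1) = (1)·(-2)/[(7)·(4)] = -1/14
Sum: 8·(4/7) + 8·(1/2) + (-1)·(-1/14) = 121/14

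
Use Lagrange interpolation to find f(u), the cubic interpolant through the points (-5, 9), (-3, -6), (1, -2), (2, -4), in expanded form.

f(u) = -(121/420)u^3 - (3/5)u^2 + (109/60)u - 41/14

L_0(u) = (u + 3)(u - 1)(u - 2) / [-84] = -(1/84)u^3 + (1/12)u - 1/14
L_1(u) = (u + 5)(u - 1)(u - 2) / [40] = (1/40)u^3 + (1/20)u^2 - (13/40)u + 1/4
L_2(u) = (u + 5)(u + 3)(u - 2) / [-24] = -(1/24)u^3 - (1/4)u^2 + (1/24)u + 5/4
L_3(u) = (u + 5)(u + 3)(u - 1) / [35] = (1/35)u^3 + (1/5)u^2 + (1/5)u - 3/7
f(u) = 9·L_0 + (-6)·L_1 + (-2)·L_2 + (-4)·L_3
  9·L_0(u) = -(3/28)u^3 + (3/4)u - 9/14
  (-6)·L_1(u) = -(3/20)u^3 - (3/10)u^2 + (39/20)u - 3/2
  (-2)·L_2(u) = (1/12)u^3 + (1/2)u^2 - (1/12)u - 5/2
  (-4)·L_3(u) = -(4/35)u^3 - (4/5)u^2 - (4/5)u + 12/7
Adding term by term: -(121/420)u^3 - (3/5)u^2 + (109/60)u - 41/14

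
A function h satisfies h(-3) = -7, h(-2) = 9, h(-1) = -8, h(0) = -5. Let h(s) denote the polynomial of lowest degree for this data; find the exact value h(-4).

Using Newton's divided-difference form:
h[-3,-2] = (9 - (-7)) / (-2 - (-3)) = 16
h[-2,-1] = (-8 - 9) / (-1 - (-2)) = -17
h[-1,0] = (-5 - (-8)) / (0 - (-1)) = 3
h[-3,-2,-1] = (-17 - 16) / (-1 - (-3)) = -33/2
h[-2,-1,0] = (3 - (-17)) / (0 - (-2)) = 10
h[-3,-2,-1,0] = (10 - (-33/2)) / (0 - (-3)) = 53/6
h(-4) = -7 + 16·(-1) + (-33/2)·(-1)·(-2) + (53/6)·(-1)·(-2)·(-3) = -109

-109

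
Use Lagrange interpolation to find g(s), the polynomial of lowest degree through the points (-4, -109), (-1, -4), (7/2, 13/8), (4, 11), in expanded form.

g(s) = s^3 - 3s^2 - s - 1

L_0(s) = (s + 1)(s - 7/2)(s - 4) / [-180] = -(1/180)s^3 + (13/360)s^2 - (13/360)s - 7/90
L_1(s) = (s + 4)(s - 7/2)(s - 4) / [135/2] = (2/135)s^3 - (7/135)s^2 - (32/135)s + 112/135
L_2(s) = (s + 4)(s + 1)(s - 4) / [-135/8] = -(8/135)s^3 - (8/135)s^2 + (128/135)s + 128/135
L_3(s) = (s + 4)(s + 1)(s - 7/2) / [20] = (1/20)s^3 + (3/40)s^2 - (27/40)s - 7/10
g(s) = (-109)·L_0 + (-4)·L_1 + (13/8)·L_2 + 11·L_3
  (-109)·L_0(s) = (109/180)s^3 - (1417/360)s^2 + (1417/360)s + 763/90
  (-4)·L_1(s) = -(8/135)s^3 + (28/135)s^2 + (128/135)s - 448/135
  (13/8)·L_2(s) = -(13/135)s^3 - (13/135)s^2 + (208/135)s + 208/135
  11·L_3(s) = (11/20)s^3 + (33/40)s^2 - (297/40)s - 77/10
Adding term by term: s^3 - 3s^2 - s - 1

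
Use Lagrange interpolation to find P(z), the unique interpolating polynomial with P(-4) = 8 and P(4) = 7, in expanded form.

P(z) = -(1/8)z + 15/2

L_0(z) = (z - 4) / [-8] = -(1/8)z + 1/2
L_1(z) = (z + 4) / [8] = (1/8)z + 1/2
P(z) = 8·L_0 + 7·L_1
  8·L_0(z) = -z + 4
  7·L_1(z) = (7/8)z + 7/2
Adding term by term: -(1/8)z + 15/2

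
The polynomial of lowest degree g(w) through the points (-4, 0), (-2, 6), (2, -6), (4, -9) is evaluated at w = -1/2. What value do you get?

Evaluate each Lagrange basis at w = -1/2:
L_0(-1/2) = (3/2)·(-5/2)·(-9/2)/[(-2)·(-6)·(-8)] = -45/256
L_1(-1/2) = (7/2)·(-5/2)·(-9/2)/[(2)·(-4)·(-6)] = 105/128
L_2(-1/2) = (7/2)·(3/2)·(-9/2)/[(6)·(4)·(-2)] = 63/128
L_3(-1/2) = (7/2)·(3/2)·(-5/2)/[(8)·(6)·(2)] = -35/256
Sum: 0 + 6·(105/128) + (-6)·(63/128) + (-9)·(-35/256) = 819/256

819/256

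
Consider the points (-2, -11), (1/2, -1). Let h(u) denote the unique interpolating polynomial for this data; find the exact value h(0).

-3

Evaluate each Lagrange basis at u = 0:
L_0(0) = (-1/2)/[(-5/2)] = 1/5
L_1(0) = (2)/[(5/2)] = 4/5
Sum: (-11)·(1/5) + (-1)·(4/5) = -3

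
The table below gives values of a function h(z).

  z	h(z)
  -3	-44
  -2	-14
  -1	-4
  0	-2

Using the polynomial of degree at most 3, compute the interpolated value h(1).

4

Using Newton's divided-difference form:
h[-3,-2] = (-14 - (-44)) / (-2 - (-3)) = 30
h[-2,-1] = (-4 - (-14)) / (-1 - (-2)) = 10
h[-1,0] = (-2 - (-4)) / (0 - (-1)) = 2
h[-3,-2,-1] = (10 - 30) / (-1 - (-3)) = -10
h[-2,-1,0] = (2 - 10) / (0 - (-2)) = -4
h[-3,-2,-1,0] = (-4 - (-10)) / (0 - (-3)) = 2
h(1) = -44 + 30·(4) + (-10)·(4)·(3) + 2·(4)·(3)·(2) = 4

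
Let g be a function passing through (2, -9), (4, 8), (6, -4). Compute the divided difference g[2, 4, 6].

-29/8

g[2,4] = (8 - (-9)) / (4 - 2) = 17/2
g[4,6] = (-4 - 8) / (6 - 4) = -6
g[2,4,6] = (-6 - 17/2) / (6 - 2) = -29/8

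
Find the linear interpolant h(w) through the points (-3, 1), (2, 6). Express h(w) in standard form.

h(w) = w + 4

Build the Lagrange basis polynomials:
L_0(w) = (w - 2) / [-5] = -(1/5)w + 2/5
L_1(w) = (w + 3) / [5] = (1/5)w + 3/5
h(w) = 1·L_0 + 6·L_1
  1·L_0(w) = -(1/5)w + 2/5
  6·L_1(w) = (6/5)w + 18/5
Adding term by term: w + 4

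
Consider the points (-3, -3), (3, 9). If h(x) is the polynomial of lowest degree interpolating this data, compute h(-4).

Evaluate each Lagrange basis at x = -4:
L_0(-4) = (-7)/[(-6)] = 7/6
L_1(-4) = (-1)/[(6)] = -1/6
Sum: (-3)·(7/6) + 9·(-1/6) = -5

-5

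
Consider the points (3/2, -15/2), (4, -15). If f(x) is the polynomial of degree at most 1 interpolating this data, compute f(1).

-6

Evaluate each Lagrange basis at x = 1:
L_0(1) = (-3)/[(-5/2)] = 6/5
L_1(1) = (-1/2)/[(5/2)] = -1/5
Sum: (-15/2)·(6/5) + (-15)·(-1/5) = -6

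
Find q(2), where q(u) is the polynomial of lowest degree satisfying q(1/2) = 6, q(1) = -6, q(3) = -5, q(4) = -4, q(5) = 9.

-1171/140

Evaluate each Lagrange basis at u = 2:
L_0(2) = (1)·(-1)·(-2)·(-3)/[(-1/2)·(-5/2)·(-7/2)·(-9/2)] = -32/105
L_1(2) = (3/2)·(-1)·(-2)·(-3)/[(1/2)·(-2)·(-3)·(-4)] = 3/4
L_2(2) = (3/2)·(1)·(-2)·(-3)/[(5/2)·(2)·(-1)·(-2)] = 9/10
L_3(2) = (3/2)·(1)·(-1)·(-3)/[(7/2)·(3)·(1)·(-1)] = -3/7
L_4(2) = (3/2)·(1)·(-1)·(-2)/[(9/2)·(4)·(2)·(1)] = 1/12
Sum: 6·(-32/105) + (-6)·(3/4) + (-5)·(9/10) + (-4)·(-3/7) + 9·(1/12) = -1171/140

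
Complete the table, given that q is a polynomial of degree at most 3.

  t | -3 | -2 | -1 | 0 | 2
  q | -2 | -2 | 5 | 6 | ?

-62

The 4 known values determine q uniquely (degree ≤ 3).
L_0(2) = (4)·(3)·(2)/[(-1)·(-2)·(-3)] = -4
L_1(2) = (5)·(3)·(2)/[(1)·(-1)·(-2)] = 15
L_2(2) = (5)·(4)·(2)/[(2)·(1)·(-1)] = -20
L_3(2) = (5)·(4)·(3)/[(3)·(2)·(1)] = 10
Sum: (-2)·(-4) + (-2)·(15) + 5·(-20) + 6·(10) = -62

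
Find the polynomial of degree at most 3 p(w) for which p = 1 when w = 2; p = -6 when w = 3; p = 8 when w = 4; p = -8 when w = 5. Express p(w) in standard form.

p(w) = -(17/2)w^3 + 87w^2 - (561/2)w + 282

Build the Lagrange basis polynomials:
L_0(w) = (w - 3)(w - 4)(w - 5) / [-6] = -(1/6)w^3 + 2w^2 - (47/6)w + 10
L_1(w) = (w - 2)(w - 4)(w - 5) / [2] = (1/2)w^3 - (11/2)w^2 + 19w - 20
L_2(w) = (w - 2)(w - 3)(w - 5) / [-2] = -(1/2)w^3 + 5w^2 - (31/2)w + 15
L_3(w) = (w - 2)(w - 3)(w - 4) / [6] = (1/6)w^3 - (3/2)w^2 + (13/3)w - 4
p(w) = 1·L_0 + (-6)·L_1 + 8·L_2 + (-8)·L_3
  1·L_0(w) = -(1/6)w^3 + 2w^2 - (47/6)w + 10
  (-6)·L_1(w) = -3w^3 + 33w^2 - 114w + 120
  8·L_2(w) = -4w^3 + 40w^2 - 124w + 120
  (-8)·L_3(w) = -(4/3)w^3 + 12w^2 - (104/3)w + 32
Adding term by term: -(17/2)w^3 + 87w^2 - (561/2)w + 282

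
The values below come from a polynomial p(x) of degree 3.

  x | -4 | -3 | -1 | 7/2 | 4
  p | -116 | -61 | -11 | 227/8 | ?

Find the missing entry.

The 4 known values determine p uniquely (degree ≤ 3).
Evaluate each Lagrange basis at x = 4:
L_0(4) = (7)·(5)·(1/2)/[(-1)·(-3)·(-15/2)] = -7/9
L_1(4) = (8)·(5)·(1/2)/[(1)·(-2)·(-13/2)] = 20/13
L_2(4) = (8)·(7)·(1/2)/[(3)·(2)·(-9/2)] = -28/27
L_3(4) = (8)·(7)·(5)/[(15/2)·(13/2)·(9/2)] = 448/351
Sum: (-116)·(-7/9) + (-61)·(20/13) + (-11)·(-28/27) + 227/8·(448/351) = 44

44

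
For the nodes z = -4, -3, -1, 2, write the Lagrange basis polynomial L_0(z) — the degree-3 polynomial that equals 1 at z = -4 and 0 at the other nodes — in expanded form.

L_0(z) = (z + 3)(z + 1)(z - 2) / [(-1)·(-3)·(-6)]
       = (z^3 + 2z^2 - 5z - 6) / (-18)

L_0(z) = -(1/18)z^3 - (1/9)z^2 + (5/18)z + 1/3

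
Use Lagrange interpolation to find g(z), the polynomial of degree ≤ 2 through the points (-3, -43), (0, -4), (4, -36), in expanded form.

g(z) = -3z^2 + 4z - 4

L_0(z) = z(z - 4) / [21] = (1/21)z^2 - (4/21)z
L_1(z) = (z + 3)(z - 4) / [-12] = -(1/12)z^2 + (1/12)z + 1
L_2(z) = (z + 3)z / [28] = (1/28)z^2 + (3/28)z
g(z) = (-43)·L_0 + (-4)·L_1 + (-36)·L_2
  (-43)·L_0(z) = -(43/21)z^2 + (172/21)z
  (-4)·L_1(z) = (1/3)z^2 - (1/3)z - 4
  (-36)·L_2(z) = -(9/7)z^2 - (27/7)z
Adding term by term: -3z^2 + 4z - 4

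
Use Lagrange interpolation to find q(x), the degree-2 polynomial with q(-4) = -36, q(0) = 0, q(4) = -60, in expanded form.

q(x) = -3x^2 - 3x

L_0(x) = x(x - 4) / [32] = (1/32)x^2 - (1/8)x
L_1(x) = (x + 4)(x - 4) / [-16] = -(1/16)x^2 + 1
L_2(x) = (x + 4)x / [32] = (1/32)x^2 + (1/8)x
q(x) = (-36)·L_0 + 0·L_1 + (-60)·L_2
  (-36)·L_0(x) = -(9/8)x^2 + (9/2)x
  0·L_1(x) = 0
  (-60)·L_2(x) = -(15/8)x^2 - (15/2)x
Adding term by term: -3x^2 - 3x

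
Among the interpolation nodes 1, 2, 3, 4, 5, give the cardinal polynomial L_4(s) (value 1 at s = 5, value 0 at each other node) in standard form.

L_4(s) = (1/24)s^4 - (5/12)s^3 + (35/24)s^2 - (25/12)s + 1

L_4(s) = (s - 1)(s - 2)(s - 3)(s - 4) / [(4)·(3)·(2)·(1)]
       = (s^4 - 10s^3 + 35s^2 - 50s + 24) / (24)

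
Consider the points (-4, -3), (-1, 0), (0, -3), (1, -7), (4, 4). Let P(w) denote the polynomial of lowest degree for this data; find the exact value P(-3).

L_0(-3) = (-2)·(-3)·(-4)·(-7)/[(-3)·(-4)·(-5)·(-8)] = 7/20
L_1(-3) = (1)·(-3)·(-4)·(-7)/[(3)·(-1)·(-2)·(-5)] = 14/5
L_2(-3) = (1)·(-2)·(-4)·(-7)/[(4)·(1)·(-1)·(-4)] = -7/2
L_3(-3) = (1)·(-2)·(-3)·(-7)/[(5)·(2)·(1)·(-3)] = 7/5
L_4(-3) = (1)·(-2)·(-3)·(-4)/[(8)·(5)·(4)·(3)] = -1/20
Sum: (-3)·(7/20) + 0 + (-3)·(-7/2) + (-7)·(7/5) + 4·(-1/20) = -11/20

-11/20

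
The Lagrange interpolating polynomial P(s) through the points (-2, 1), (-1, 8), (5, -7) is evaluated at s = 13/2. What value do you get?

Evaluate each Lagrange basis at s = 13/2:
L_0(13/2) = (15/2)·(3/2)/[(-1)·(-7)] = 45/28
L_1(13/2) = (17/2)·(3/2)/[(1)·(-6)] = -17/8
L_2(13/2) = (17/2)·(15/2)/[(7)·(6)] = 85/56
Sum: 1·(45/28) + 8·(-17/8) + (-7)·(85/56) = -1457/56

-1457/56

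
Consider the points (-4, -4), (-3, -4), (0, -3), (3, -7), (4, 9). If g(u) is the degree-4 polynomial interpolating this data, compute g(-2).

Evaluate each Lagrange basis at u = -2:
L_0(-2) = (1)·(-2)·(-5)·(-6)/[(-1)·(-4)·(-7)·(-8)] = -15/56
L_1(-2) = (2)·(-2)·(-5)·(-6)/[(1)·(-3)·(-6)·(-7)] = 20/21
L_2(-2) = (2)·(1)·(-5)·(-6)/[(4)·(3)·(-3)·(-4)] = 5/12
L_3(-2) = (2)·(1)·(-2)·(-6)/[(7)·(6)·(3)·(-1)] = -4/21
L_4(-2) = (2)·(1)·(-2)·(-5)/[(8)·(7)·(4)·(1)] = 5/56
Sum: (-4)·(-15/56) + (-4)·(20/21) + (-3)·(5/12) + (-7)·(-4/21) + 9·(5/56) = -311/168

-311/168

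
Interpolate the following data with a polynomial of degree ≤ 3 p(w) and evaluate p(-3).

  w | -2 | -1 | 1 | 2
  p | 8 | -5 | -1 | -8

Evaluate each Lagrange basis at w = -3:
L_0(-3) = (-2)·(-4)·(-5)/[(-1)·(-3)·(-4)] = 10/3
L_1(-3) = (-1)·(-4)·(-5)/[(1)·(-2)·(-3)] = -10/3
L_2(-3) = (-1)·(-2)·(-5)/[(3)·(2)·(-1)] = 5/3
L_3(-3) = (-1)·(-2)·(-4)/[(4)·(3)·(1)] = -2/3
Sum: 8·(10/3) + (-5)·(-10/3) + (-1)·(5/3) + (-8)·(-2/3) = 47

47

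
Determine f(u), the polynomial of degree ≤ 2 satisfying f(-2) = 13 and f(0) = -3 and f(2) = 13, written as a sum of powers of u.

L_0(u) = u(u - 2) / [8] = (1/8)u^2 - (1/4)u
L_1(u) = (u + 2)(u - 2) / [-4] = -(1/4)u^2 + 1
L_2(u) = (u + 2)u / [8] = (1/8)u^2 + (1/4)u
f(u) = 13·L_0 + (-3)·L_1 + 13·L_2
  13·L_0(u) = (13/8)u^2 - (13/4)u
  (-3)·L_1(u) = (3/4)u^2 - 3
  13·L_2(u) = (13/8)u^2 + (13/4)u
Adding term by term: 4u^2 - 3

f(u) = 4u^2 - 3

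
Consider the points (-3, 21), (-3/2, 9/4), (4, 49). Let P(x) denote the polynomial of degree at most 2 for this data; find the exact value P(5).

77

L_0(5) = (13/2)·(1)/[(-3/2)·(-7)] = 13/21
L_1(5) = (8)·(1)/[(3/2)·(-11/2)] = -32/33
L_2(5) = (8)·(13/2)/[(7)·(11/2)] = 104/77
Sum: 21·(13/21) + 9/4·(-32/33) + 49·(104/77) = 77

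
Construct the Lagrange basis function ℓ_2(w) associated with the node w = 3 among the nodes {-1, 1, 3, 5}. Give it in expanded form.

ℓ_2(w) = (w + 1)(w - 1)(w - 5) / [(4)·(2)·(-2)]
       = (w^3 - 5w^2 - w + 5) / (-16)

ℓ_2(w) = -(1/16)w^3 + (5/16)w^2 + (1/16)w - 5/16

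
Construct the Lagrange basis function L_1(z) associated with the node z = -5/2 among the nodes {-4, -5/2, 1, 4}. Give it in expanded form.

L_1(z) = (z + 4)(z - 1)(z - 4) / [(3/2)·(-7/2)·(-13/2)]
       = (z^3 - z^2 - 16z + 16) / (273/8)

L_1(z) = (8/273)z^3 - (8/273)z^2 - (128/273)z + 128/273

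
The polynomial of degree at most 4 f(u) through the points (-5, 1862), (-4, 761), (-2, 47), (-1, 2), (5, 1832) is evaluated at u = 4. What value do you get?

Using Newton's divided-difference form:
f[-5,-4] = (761 - 1862) / (-4 - (-5)) = -1101
f[-4,-2] = (47 - 761) / (-2 - (-4)) = -357
f[-2,-1] = (2 - 47) / (-1 - (-2)) = -45
f[-1,5] = (1832 - 2) / (5 - (-1)) = 305
f[-5,-4,-2] = (-357 - (-1101)) / (-2 - (-5)) = 248
f[-4,-2,-1] = (-45 - (-357)) / (-1 - (-4)) = 104
f[-2,-1,5] = (305 - (-45)) / (5 - (-2)) = 50
f[-5,-4,-2,-1] = (104 - 248) / (-1 - (-5)) = -36
f[-4,-2,-1,5] = (50 - 104) / (5 - (-4)) = -6
f[-5,-4,-2,-1,5] = (-6 - (-36)) / (5 - (-5)) = 3
f(4) = 1862 + (-1101)·(9) + 248·(9)·(8) + (-36)·(9)·(8)·(6) + 3·(9)·(8)·(6)·(5) = 737

737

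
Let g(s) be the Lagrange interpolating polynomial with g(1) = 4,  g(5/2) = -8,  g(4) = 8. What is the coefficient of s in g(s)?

L_0(s) = (s - 5/2)(s - 4) / [9/2] = (2/9)s^2 - (13/9)s + 20/9
L_1(s) = (s - 1)(s - 4) / [-9/4] = -(4/9)s^2 + (20/9)s - 16/9
L_2(s) = (s - 1)(s - 5/2) / [9/2] = (2/9)s^2 - (7/9)s + 5/9
g(s) = 4·L_0 + (-8)·L_1 + 8·L_2
Only the coefficient of s is needed; take it from each L_i and combine:
4·(-13/9) + (-8)·(20/9) + 8·(-7/9) = -268/9

-268/9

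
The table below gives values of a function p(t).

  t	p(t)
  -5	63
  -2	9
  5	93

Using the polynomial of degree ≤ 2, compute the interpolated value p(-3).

21

Evaluate each Lagrange basis at t = -3:
L_0(-3) = (-1)·(-8)/[(-3)·(-10)] = 4/15
L_1(-3) = (2)·(-8)/[(3)·(-7)] = 16/21
L_2(-3) = (2)·(-1)/[(10)·(7)] = -1/35
Sum: 63·(4/15) + 9·(16/21) + 93·(-1/35) = 21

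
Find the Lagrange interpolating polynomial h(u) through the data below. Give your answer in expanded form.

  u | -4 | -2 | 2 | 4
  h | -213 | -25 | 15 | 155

Build the Lagrange basis polynomials:
L_0(u) = (u + 2)(u - 2)(u - 4) / [-96] = -(1/96)u^3 + (1/24)u^2 + (1/24)u - 1/6
L_1(u) = (u + 4)(u - 2)(u - 4) / [48] = (1/48)u^3 - (1/24)u^2 - (1/3)u + 2/3
L_2(u) = (u + 4)(u + 2)(u - 4) / [-48] = -(1/48)u^3 - (1/24)u^2 + (1/3)u + 2/3
L_3(u) = (u + 4)(u + 2)(u - 2) / [96] = (1/96)u^3 + (1/24)u^2 - (1/24)u - 1/6
h(u) = (-213)·L_0 + (-25)·L_1 + 15·L_2 + 155·L_3
  (-213)·L_0(u) = (71/32)u^3 - (71/8)u^2 - (71/8)u + 71/2
  (-25)·L_1(u) = -(25/48)u^3 + (25/24)u^2 + (25/3)u - 50/3
  15·L_2(u) = -(5/16)u^3 - (5/8)u^2 + 5u + 10
  155·L_3(u) = (155/96)u^3 + (155/24)u^2 - (155/24)u - 155/6
Adding term by term: 3u^3 - 2u^2 - 2u + 3

h(u) = 3u^3 - 2u^2 - 2u + 3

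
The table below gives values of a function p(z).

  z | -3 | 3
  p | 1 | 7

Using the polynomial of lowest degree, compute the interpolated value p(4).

8

Evaluate each Lagrange basis at z = 4:
L_0(4) = (1)/[(-6)] = -1/6
L_1(4) = (7)/[(6)] = 7/6
Sum: 1·(-1/6) + 7·(7/6) = 8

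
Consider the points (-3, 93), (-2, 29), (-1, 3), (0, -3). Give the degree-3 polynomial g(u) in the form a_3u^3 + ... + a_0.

g(u) = -3u^3 + u^2 - 2u - 3

L_0(u) = (u + 2)(u + 1)u / [-6] = -(1/6)u^3 - (1/2)u^2 - (1/3)u
L_1(u) = (u + 3)(u + 1)u / [2] = (1/2)u^3 + 2u^2 + (3/2)u
L_2(u) = (u + 3)(u + 2)u / [-2] = -(1/2)u^3 - (5/2)u^2 - 3u
L_3(u) = (u + 3)(u + 2)(u + 1) / [6] = (1/6)u^3 + u^2 + (11/6)u + 1
g(u) = 93·L_0 + 29·L_1 + 3·L_2 + (-3)·L_3
  93·L_0(u) = -(31/2)u^3 - (93/2)u^2 - 31u
  29·L_1(u) = (29/2)u^3 + 58u^2 + (87/2)u
  3·L_2(u) = -(3/2)u^3 - (15/2)u^2 - 9u
  (-3)·L_3(u) = -(1/2)u^3 - 3u^2 - (11/2)u - 3
Adding term by term: -3u^3 + u^2 - 2u - 3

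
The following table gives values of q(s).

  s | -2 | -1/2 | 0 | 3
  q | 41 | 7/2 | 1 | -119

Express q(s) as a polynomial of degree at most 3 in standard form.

q(s) = -4s^3 - 4s + 1

L_0(s) = (s + 1/2)s(s - 3) / [-15] = -(1/15)s^3 + (1/6)s^2 + (1/10)s
L_1(s) = (s + 2)s(s - 3) / [21/8] = (8/21)s^3 - (8/21)s^2 - (16/7)s
L_2(s) = (s + 2)(s + 1/2)(s - 3) / [-3] = -(1/3)s^3 + (1/6)s^2 + (13/6)s + 1
L_3(s) = (s + 2)(s + 1/2)s / [105/2] = (2/105)s^3 + (1/21)s^2 + (2/105)s
q(s) = 41·L_0 + (7/2)·L_1 + 1·L_2 + (-119)·L_3
  41·L_0(s) = -(41/15)s^3 + (41/6)s^2 + (41/10)s
  (7/2)·L_1(s) = (4/3)s^3 - (4/3)s^2 - 8s
  1·L_2(s) = -(1/3)s^3 + (1/6)s^2 + (13/6)s + 1
  (-119)·L_3(s) = -(34/15)s^3 - (17/3)s^2 - (34/15)s
Adding term by term: -4s^3 - 4s + 1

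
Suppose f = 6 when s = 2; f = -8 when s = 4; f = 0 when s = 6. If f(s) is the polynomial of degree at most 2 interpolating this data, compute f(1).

85/4

Using Newton's divided-difference form:
f[2,4] = (-8 - 6) / (4 - 2) = -7
f[4,6] = (0 - (-8)) / (6 - 4) = 4
f[2,4,6] = (4 - (-7)) / (6 - 2) = 11/4
f(1) = 6 + (-7)·(-1) + (11/4)·(-1)·(-3) = 85/4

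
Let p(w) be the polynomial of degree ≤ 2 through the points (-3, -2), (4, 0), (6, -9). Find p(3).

61/21

L_0(3) = (-1)·(-3)/[(-7)·(-9)] = 1/21
L_1(3) = (6)·(-3)/[(7)·(-2)] = 9/7
L_2(3) = (6)·(-1)/[(9)·(2)] = -1/3
Sum: (-2)·(1/21) + 0 + (-9)·(-1/3) = 61/21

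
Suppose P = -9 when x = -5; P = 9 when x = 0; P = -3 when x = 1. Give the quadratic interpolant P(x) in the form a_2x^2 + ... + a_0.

P(x) = -(13/5)x^2 - (47/5)x + 9

L_0(x) = x(x - 1) / [30] = (1/30)x^2 - (1/30)x
L_1(x) = (x + 5)(x - 1) / [-5] = -(1/5)x^2 - (4/5)x + 1
L_2(x) = (x + 5)x / [6] = (1/6)x^2 + (5/6)x
P(x) = (-9)·L_0 + 9·L_1 + (-3)·L_2
  (-9)·L_0(x) = -(3/10)x^2 + (3/10)x
  9·L_1(x) = -(9/5)x^2 - (36/5)x + 9
  (-3)·L_2(x) = -(1/2)x^2 - (5/2)x
Adding term by term: -(13/5)x^2 - (47/5)x + 9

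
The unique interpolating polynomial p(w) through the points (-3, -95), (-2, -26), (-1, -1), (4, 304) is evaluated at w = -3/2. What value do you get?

L_0(-3/2) = (1/2)·(-1/2)·(-11/2)/[(-1)·(-2)·(-7)] = -11/112
L_1(-3/2) = (3/2)·(-1/2)·(-11/2)/[(1)·(-1)·(-6)] = 11/16
L_2(-3/2) = (3/2)·(1/2)·(-11/2)/[(2)·(1)·(-5)] = 33/80
L_3(-3/2) = (3/2)·(1/2)·(-1/2)/[(7)·(6)·(5)] = -1/560
Sum: (-95)·(-11/112) + (-26)·(11/16) + (-1)·(33/80) + 304·(-1/560) = -19/2

-19/2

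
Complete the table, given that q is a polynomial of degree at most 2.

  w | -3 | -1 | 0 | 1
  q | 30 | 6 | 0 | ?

-2

The 3 known values determine q uniquely (degree ≤ 2).
L_0(1) = (2)·(1)/[(-2)·(-3)] = 1/3
L_1(1) = (4)·(1)/[(2)·(-1)] = -2
L_2(1) = (4)·(2)/[(3)·(1)] = 8/3
Sum: 30·(1/3) + 6·(-2) + 0 = -2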